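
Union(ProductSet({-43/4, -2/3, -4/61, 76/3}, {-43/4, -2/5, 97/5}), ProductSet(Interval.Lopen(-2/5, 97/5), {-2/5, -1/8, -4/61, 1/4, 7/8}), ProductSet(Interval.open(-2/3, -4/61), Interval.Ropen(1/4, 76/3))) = Union(ProductSet({-43/4, -2/3, -4/61, 76/3}, {-43/4, -2/5, 97/5}), ProductSet(Interval.open(-2/3, -4/61), Interval.Ropen(1/4, 76/3)), ProductSet(Interval.Lopen(-2/5, 97/5), {-2/5, -1/8, -4/61, 1/4, 7/8}))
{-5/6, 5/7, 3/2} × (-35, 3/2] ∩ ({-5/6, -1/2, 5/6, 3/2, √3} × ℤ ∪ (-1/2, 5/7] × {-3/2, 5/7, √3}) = ({5/7} × {-3/2, 5/7}) ∪ ({-5/6, 3/2} × {-34, -33, …, 1})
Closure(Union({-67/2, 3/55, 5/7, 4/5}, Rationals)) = Reals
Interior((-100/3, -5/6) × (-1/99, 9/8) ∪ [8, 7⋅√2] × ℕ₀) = (-100/3, -5/6) × ((-1/99, 9/8) ∪ ((-1/99, 9/8) \ ℕ₀))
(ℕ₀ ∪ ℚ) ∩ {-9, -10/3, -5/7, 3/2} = {-9, -10/3, -5/7, 3/2}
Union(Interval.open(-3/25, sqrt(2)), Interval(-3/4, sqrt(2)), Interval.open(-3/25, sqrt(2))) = Interval(-3/4, sqrt(2))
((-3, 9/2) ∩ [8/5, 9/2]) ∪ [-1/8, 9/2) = [-1/8, 9/2)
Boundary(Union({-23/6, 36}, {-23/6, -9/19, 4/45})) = {-23/6, -9/19, 4/45, 36}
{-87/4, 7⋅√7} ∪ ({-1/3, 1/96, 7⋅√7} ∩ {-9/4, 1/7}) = {-87/4, 7⋅√7}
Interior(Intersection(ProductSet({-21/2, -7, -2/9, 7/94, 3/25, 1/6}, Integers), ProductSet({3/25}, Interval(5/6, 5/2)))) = EmptySet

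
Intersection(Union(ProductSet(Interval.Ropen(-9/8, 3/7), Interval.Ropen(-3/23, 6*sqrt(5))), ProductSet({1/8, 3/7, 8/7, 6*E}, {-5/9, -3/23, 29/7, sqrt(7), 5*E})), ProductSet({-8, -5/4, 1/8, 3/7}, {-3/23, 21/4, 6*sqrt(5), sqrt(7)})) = Union(ProductSet({1/8}, {-3/23, 21/4, sqrt(7)}), ProductSet({1/8, 3/7}, {-3/23, sqrt(7)}))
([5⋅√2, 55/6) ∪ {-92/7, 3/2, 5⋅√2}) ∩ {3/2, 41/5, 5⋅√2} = {3/2, 41/5, 5⋅√2}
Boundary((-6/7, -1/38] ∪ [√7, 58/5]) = {-6/7, -1/38, 58/5, √7}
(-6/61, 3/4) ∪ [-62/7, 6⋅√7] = [-62/7, 6⋅√7]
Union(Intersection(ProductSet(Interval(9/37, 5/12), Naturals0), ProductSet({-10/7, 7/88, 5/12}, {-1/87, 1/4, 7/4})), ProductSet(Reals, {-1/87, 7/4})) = ProductSet(Reals, {-1/87, 7/4})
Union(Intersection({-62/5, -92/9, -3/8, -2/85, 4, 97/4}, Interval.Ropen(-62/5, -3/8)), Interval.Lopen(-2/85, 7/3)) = Union({-62/5, -92/9}, Interval.Lopen(-2/85, 7/3))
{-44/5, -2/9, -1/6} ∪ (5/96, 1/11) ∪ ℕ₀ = {-44/5, -2/9, -1/6} ∪ ℕ₀ ∪ (5/96, 1/11)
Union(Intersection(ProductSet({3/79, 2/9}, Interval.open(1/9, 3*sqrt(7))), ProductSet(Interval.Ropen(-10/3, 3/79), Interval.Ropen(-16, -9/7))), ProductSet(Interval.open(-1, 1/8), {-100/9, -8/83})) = ProductSet(Interval.open(-1, 1/8), {-100/9, -8/83})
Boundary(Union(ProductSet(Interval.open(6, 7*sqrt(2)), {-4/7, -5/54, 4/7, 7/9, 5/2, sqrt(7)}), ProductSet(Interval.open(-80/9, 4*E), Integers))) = Union(ProductSet(Interval(-80/9, 4*E), Integers), ProductSet(Interval(6, 7*sqrt(2)), {-4/7, -5/54, 4/7, 7/9, 5/2, sqrt(7)}))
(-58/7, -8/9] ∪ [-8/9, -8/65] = (-58/7, -8/65]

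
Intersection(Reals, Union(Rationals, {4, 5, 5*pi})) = Union({5*pi}, Rationals)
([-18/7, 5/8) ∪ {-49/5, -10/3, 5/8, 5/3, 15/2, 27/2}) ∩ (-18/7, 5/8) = (-18/7, 5/8)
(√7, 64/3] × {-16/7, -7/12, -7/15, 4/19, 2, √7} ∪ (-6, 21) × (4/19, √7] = ((-6, 21) × (4/19, √7]) ∪ ((√7, 64/3] × {-16/7, -7/12, -7/15, 4/19, 2, √7})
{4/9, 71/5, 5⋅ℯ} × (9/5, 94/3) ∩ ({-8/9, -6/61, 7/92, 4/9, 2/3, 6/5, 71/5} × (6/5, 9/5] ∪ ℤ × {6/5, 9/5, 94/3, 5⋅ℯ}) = ∅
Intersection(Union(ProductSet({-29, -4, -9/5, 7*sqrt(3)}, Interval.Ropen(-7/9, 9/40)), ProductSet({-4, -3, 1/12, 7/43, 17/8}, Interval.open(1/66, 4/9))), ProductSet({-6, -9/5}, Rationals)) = ProductSet({-9/5}, Intersection(Interval.Ropen(-7/9, 9/40), Rationals))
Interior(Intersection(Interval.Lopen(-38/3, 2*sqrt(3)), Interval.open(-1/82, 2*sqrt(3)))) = Interval.open(-1/82, 2*sqrt(3))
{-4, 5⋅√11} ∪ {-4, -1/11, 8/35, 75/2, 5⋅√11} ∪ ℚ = ℚ ∪ {5⋅√11}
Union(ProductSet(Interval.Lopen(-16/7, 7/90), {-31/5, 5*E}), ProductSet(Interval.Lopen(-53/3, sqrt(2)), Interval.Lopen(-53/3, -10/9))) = Union(ProductSet(Interval.Lopen(-53/3, sqrt(2)), Interval.Lopen(-53/3, -10/9)), ProductSet(Interval.Lopen(-16/7, 7/90), {-31/5, 5*E}))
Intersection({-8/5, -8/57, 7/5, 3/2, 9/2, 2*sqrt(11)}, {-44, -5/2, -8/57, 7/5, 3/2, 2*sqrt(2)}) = {-8/57, 7/5, 3/2}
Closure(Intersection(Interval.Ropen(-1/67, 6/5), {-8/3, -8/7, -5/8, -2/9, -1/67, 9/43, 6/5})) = {-1/67, 9/43}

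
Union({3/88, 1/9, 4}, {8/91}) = {3/88, 8/91, 1/9, 4}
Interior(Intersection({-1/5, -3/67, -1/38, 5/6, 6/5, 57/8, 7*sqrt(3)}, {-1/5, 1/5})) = EmptySet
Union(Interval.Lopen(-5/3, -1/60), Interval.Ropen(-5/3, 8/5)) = Interval.Ropen(-5/3, 8/5)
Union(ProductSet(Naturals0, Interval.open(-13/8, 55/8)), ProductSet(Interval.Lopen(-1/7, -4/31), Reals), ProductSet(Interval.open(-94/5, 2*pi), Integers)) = Union(ProductSet(Interval.open(-94/5, 2*pi), Integers), ProductSet(Interval.Lopen(-1/7, -4/31), Reals), ProductSet(Naturals0, Interval.open(-13/8, 55/8)))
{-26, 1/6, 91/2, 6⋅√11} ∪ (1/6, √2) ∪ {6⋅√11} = {-26, 91/2, 6⋅√11} ∪ [1/6, √2)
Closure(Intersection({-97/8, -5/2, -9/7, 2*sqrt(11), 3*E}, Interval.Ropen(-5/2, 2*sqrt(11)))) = {-5/2, -9/7}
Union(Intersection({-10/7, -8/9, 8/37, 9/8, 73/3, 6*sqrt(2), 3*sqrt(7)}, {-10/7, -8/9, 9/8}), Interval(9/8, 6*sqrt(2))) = Union({-10/7, -8/9}, Interval(9/8, 6*sqrt(2)))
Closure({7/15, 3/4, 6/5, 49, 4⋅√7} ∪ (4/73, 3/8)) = [4/73, 3/8] ∪ {7/15, 3/4, 6/5, 49, 4⋅√7}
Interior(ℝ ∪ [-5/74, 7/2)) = (-∞, ∞)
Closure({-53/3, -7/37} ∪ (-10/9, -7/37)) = {-53/3} ∪ [-10/9, -7/37]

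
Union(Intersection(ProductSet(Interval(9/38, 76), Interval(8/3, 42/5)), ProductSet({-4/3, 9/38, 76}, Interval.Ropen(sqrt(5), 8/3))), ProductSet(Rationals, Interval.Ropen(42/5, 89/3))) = ProductSet(Rationals, Interval.Ropen(42/5, 89/3))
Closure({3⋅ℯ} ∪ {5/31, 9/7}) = {5/31, 9/7, 3⋅ℯ}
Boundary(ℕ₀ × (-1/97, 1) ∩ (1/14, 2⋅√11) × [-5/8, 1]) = {1, 2, …, 6} × [-1/97, 1]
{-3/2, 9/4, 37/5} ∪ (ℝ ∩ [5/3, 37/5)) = {-3/2} ∪ [5/3, 37/5]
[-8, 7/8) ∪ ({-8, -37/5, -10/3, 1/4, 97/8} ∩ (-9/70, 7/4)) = [-8, 7/8)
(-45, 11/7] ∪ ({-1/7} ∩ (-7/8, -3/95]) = (-45, 11/7]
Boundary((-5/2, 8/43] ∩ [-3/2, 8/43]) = {-3/2, 8/43}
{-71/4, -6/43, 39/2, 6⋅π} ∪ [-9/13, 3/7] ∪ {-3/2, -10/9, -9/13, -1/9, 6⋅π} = {-71/4, -3/2, -10/9, 39/2, 6⋅π} ∪ [-9/13, 3/7]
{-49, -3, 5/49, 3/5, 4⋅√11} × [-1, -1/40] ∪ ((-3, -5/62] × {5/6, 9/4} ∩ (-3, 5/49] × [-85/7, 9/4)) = ((-3, -5/62] × {5/6}) ∪ ({-49, -3, 5/49, 3/5, 4⋅√11} × [-1, -1/40])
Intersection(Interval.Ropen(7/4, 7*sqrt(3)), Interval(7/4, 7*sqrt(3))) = Interval.Ropen(7/4, 7*sqrt(3))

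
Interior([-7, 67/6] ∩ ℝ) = (-7, 67/6)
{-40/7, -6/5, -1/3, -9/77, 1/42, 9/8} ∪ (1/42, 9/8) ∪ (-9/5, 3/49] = {-40/7} ∪ (-9/5, 9/8]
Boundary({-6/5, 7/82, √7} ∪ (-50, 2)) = {-50, 2, √7}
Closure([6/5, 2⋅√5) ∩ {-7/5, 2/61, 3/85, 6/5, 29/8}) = {6/5, 29/8}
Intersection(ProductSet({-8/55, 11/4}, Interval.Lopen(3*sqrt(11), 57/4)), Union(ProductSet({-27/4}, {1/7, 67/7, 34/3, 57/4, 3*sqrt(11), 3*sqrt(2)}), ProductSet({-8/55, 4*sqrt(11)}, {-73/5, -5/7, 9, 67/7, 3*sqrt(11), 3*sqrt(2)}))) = EmptySet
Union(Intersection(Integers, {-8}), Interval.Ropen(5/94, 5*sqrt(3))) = Union({-8}, Interval.Ropen(5/94, 5*sqrt(3)))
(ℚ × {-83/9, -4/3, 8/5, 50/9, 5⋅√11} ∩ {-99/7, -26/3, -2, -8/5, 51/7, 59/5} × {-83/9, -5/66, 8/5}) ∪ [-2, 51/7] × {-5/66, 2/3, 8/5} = ([-2, 51/7] × {-5/66, 2/3, 8/5}) ∪ ({-99/7, -26/3, -2, -8/5, 51/7, 59/5} × {-83/9, 8/5})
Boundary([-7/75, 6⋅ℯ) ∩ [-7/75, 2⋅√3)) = {-7/75, 2⋅√3}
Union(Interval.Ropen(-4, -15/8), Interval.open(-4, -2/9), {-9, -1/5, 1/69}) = Union({-9, -1/5, 1/69}, Interval.Ropen(-4, -2/9))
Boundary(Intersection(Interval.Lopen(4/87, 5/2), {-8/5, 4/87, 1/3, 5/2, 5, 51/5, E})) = {1/3, 5/2}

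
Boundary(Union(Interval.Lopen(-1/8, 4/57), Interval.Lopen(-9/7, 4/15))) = {-9/7, 4/15}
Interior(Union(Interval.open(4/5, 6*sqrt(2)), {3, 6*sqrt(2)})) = Interval.open(4/5, 6*sqrt(2))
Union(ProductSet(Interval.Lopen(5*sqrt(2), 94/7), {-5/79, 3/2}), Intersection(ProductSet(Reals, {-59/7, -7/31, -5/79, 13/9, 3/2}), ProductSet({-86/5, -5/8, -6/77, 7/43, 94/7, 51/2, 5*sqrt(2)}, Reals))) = Union(ProductSet({-86/5, -5/8, -6/77, 7/43, 94/7, 51/2, 5*sqrt(2)}, {-59/7, -7/31, -5/79, 13/9, 3/2}), ProductSet(Interval.Lopen(5*sqrt(2), 94/7), {-5/79, 3/2}))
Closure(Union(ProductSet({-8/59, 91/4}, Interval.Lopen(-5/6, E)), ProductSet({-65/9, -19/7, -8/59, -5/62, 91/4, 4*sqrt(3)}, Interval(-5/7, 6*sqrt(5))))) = Union(ProductSet({-8/59, 91/4}, Interval(-5/6, E)), ProductSet({-65/9, -19/7, -8/59, -5/62, 91/4, 4*sqrt(3)}, Interval(-5/7, 6*sqrt(5))))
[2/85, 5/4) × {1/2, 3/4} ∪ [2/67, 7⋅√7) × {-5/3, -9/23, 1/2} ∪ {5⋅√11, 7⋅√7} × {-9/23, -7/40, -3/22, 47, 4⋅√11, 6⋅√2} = ([2/85, 5/4) × {1/2, 3/4}) ∪ ([2/67, 7⋅√7) × {-5/3, -9/23, 1/2}) ∪ ({5⋅√11, 7⋅√7} × {-9/23, -7/40, -3/22, 47, 4⋅√11, 6⋅√2})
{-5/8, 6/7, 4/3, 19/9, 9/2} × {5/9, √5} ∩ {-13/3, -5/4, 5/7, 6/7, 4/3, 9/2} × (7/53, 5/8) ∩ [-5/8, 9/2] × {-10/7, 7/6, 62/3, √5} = ∅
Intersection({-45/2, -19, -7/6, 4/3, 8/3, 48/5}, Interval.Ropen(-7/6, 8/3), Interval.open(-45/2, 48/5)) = {-7/6, 4/3}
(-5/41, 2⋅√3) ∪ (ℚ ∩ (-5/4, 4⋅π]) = [-5/41, 2⋅√3) ∪ (ℚ ∩ (-5/4, 4⋅π])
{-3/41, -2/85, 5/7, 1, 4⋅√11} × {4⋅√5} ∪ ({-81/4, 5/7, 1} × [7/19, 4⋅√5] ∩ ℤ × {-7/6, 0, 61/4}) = {-3/41, -2/85, 5/7, 1, 4⋅√11} × {4⋅√5}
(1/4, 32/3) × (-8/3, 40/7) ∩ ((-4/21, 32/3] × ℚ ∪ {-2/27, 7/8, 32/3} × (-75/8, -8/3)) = (1/4, 32/3) × (ℚ ∩ (-8/3, 40/7))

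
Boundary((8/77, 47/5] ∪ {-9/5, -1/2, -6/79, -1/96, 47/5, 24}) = {-9/5, -1/2, -6/79, -1/96, 8/77, 47/5, 24}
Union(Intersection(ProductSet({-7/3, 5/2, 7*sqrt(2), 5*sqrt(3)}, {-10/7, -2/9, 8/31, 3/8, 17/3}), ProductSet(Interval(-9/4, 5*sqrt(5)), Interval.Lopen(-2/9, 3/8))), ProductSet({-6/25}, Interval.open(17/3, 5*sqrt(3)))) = Union(ProductSet({-6/25}, Interval.open(17/3, 5*sqrt(3))), ProductSet({5/2, 7*sqrt(2), 5*sqrt(3)}, {8/31, 3/8}))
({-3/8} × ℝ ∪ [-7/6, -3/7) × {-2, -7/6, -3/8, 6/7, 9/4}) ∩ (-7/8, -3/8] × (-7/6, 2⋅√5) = ((-7/8, -3/7) × {-3/8, 6/7, 9/4}) ∪ ({-3/8} × (-7/6, 2⋅√5))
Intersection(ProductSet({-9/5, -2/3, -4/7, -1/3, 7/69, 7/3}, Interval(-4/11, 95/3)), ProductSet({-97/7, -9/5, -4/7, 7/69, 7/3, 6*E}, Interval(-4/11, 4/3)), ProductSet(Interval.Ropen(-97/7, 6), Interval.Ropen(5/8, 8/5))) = ProductSet({-9/5, -4/7, 7/69, 7/3}, Interval(5/8, 4/3))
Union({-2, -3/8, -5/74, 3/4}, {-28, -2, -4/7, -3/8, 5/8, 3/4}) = {-28, -2, -4/7, -3/8, -5/74, 5/8, 3/4}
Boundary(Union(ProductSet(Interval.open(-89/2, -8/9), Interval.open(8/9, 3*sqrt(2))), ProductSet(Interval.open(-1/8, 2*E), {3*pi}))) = Union(ProductSet({-89/2, -8/9}, Interval(8/9, 3*sqrt(2))), ProductSet(Interval(-89/2, -8/9), {8/9, 3*sqrt(2)}), ProductSet(Interval(-1/8, 2*E), {3*pi}))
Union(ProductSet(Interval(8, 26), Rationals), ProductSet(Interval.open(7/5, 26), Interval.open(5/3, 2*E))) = Union(ProductSet(Interval.open(7/5, 26), Interval.open(5/3, 2*E)), ProductSet(Interval(8, 26), Rationals))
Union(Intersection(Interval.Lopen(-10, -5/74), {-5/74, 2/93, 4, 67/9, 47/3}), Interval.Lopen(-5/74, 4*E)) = Interval(-5/74, 4*E)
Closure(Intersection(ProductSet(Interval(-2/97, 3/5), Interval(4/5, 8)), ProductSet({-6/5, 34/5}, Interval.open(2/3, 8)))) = EmptySet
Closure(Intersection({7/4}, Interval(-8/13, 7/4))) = {7/4}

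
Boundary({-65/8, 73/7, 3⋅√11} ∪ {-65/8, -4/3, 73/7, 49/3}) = {-65/8, -4/3, 73/7, 49/3, 3⋅√11}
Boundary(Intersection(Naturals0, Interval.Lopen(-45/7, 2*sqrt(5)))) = Range(0, 5, 1)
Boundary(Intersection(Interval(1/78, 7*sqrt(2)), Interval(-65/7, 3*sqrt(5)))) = {1/78, 3*sqrt(5)}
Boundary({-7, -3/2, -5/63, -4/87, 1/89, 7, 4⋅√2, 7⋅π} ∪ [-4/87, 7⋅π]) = {-7, -3/2, -5/63, -4/87, 7⋅π}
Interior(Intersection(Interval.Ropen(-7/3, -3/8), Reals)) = Interval.open(-7/3, -3/8)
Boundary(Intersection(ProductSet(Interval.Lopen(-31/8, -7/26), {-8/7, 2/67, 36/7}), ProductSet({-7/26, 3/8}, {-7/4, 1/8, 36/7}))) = ProductSet({-7/26}, {36/7})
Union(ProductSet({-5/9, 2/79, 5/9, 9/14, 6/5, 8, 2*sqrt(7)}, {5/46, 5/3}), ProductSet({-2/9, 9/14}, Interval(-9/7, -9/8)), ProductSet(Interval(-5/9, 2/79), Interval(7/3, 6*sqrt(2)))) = Union(ProductSet({-2/9, 9/14}, Interval(-9/7, -9/8)), ProductSet({-5/9, 2/79, 5/9, 9/14, 6/5, 8, 2*sqrt(7)}, {5/46, 5/3}), ProductSet(Interval(-5/9, 2/79), Interval(7/3, 6*sqrt(2))))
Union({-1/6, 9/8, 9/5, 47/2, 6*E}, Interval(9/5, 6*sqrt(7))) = Union({-1/6, 9/8, 47/2, 6*E}, Interval(9/5, 6*sqrt(7)))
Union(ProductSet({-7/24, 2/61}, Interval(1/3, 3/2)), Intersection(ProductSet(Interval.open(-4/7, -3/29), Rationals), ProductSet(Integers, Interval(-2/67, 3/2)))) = ProductSet({-7/24, 2/61}, Interval(1/3, 3/2))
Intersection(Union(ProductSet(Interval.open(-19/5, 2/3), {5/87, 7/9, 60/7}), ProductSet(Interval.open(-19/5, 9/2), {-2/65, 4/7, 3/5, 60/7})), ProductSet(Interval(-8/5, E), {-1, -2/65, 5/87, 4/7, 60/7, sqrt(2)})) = Union(ProductSet(Interval.Ropen(-8/5, 2/3), {5/87, 60/7}), ProductSet(Interval(-8/5, E), {-2/65, 4/7, 60/7}))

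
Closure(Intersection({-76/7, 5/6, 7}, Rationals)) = {-76/7, 5/6, 7}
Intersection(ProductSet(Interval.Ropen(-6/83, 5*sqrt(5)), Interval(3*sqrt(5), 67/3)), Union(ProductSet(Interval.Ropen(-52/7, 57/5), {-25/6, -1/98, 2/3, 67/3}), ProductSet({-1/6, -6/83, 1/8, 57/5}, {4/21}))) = ProductSet(Interval.Ropen(-6/83, 5*sqrt(5)), {67/3})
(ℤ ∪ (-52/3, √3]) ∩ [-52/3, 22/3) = (-52/3, √3] ∪ {-17, -16, …, 7}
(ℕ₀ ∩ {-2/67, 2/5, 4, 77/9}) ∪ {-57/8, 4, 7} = {-57/8, 4, 7}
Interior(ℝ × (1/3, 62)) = ℝ × (1/3, 62)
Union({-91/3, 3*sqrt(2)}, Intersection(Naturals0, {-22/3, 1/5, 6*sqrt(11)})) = {-91/3, 3*sqrt(2)}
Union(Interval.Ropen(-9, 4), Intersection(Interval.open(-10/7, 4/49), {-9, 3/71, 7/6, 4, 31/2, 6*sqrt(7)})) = Interval.Ropen(-9, 4)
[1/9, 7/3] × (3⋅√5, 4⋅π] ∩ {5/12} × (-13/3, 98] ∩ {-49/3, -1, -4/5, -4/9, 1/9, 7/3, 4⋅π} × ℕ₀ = ∅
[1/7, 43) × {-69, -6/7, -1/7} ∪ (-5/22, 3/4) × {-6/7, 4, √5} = ([1/7, 43) × {-69, -6/7, -1/7}) ∪ ((-5/22, 3/4) × {-6/7, 4, √5})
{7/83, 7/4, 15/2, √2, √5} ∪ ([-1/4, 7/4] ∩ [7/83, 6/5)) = [7/83, 6/5) ∪ {7/4, 15/2, √2, √5}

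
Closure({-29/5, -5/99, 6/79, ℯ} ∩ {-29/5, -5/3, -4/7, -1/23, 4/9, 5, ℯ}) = {-29/5, ℯ}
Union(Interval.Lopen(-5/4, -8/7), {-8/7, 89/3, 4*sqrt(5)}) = Union({89/3, 4*sqrt(5)}, Interval.Lopen(-5/4, -8/7))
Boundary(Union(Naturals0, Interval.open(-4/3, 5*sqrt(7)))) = Union(Complement(Naturals0, Interval.open(-4/3, 5*sqrt(7))), {-4/3, 5*sqrt(7)})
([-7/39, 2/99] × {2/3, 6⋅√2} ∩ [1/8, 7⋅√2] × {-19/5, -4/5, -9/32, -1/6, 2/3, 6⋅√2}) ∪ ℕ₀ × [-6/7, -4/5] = ℕ₀ × [-6/7, -4/5]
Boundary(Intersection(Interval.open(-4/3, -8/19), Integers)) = Range(-1, 0, 1)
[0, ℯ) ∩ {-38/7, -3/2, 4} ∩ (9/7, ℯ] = ∅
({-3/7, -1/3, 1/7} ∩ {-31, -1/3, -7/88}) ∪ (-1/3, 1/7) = [-1/3, 1/7)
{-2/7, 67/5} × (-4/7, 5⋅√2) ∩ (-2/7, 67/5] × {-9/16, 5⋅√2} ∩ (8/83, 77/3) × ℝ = {67/5} × {-9/16}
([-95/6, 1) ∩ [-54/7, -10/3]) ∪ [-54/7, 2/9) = [-54/7, 2/9)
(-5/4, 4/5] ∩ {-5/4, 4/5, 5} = {4/5}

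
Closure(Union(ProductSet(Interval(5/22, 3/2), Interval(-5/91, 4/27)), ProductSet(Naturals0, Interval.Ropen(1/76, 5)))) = Union(ProductSet(Interval(5/22, 3/2), Interval(-5/91, 4/27)), ProductSet(Union(Complement(Naturals0, Interval.open(5/22, 3/2)), Naturals0), Interval(1/76, 5)))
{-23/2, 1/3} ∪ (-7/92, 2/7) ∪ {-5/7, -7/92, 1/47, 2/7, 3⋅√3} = {-23/2, -5/7, 1/3, 3⋅√3} ∪ [-7/92, 2/7]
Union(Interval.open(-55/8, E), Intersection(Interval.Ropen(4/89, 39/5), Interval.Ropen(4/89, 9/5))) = Interval.open(-55/8, E)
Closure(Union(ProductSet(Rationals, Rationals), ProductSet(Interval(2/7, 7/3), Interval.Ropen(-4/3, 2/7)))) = Union(ProductSet(Interval(2/7, 7/3), Interval.Ropen(-4/3, 2/7)), ProductSet(Rationals, Rationals), ProductSet(Reals, Union(Interval(-oo, -4/3), Interval(2/7, oo))), ProductSet(Union(Interval(-oo, 2/7), Interval(7/3, oo)), Reals))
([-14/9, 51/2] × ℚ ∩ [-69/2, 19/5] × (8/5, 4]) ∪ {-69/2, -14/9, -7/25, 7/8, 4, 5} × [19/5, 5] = ({-69/2, -14/9, -7/25, 7/8, 4, 5} × [19/5, 5]) ∪ ([-14/9, 19/5] × (ℚ ∩ (8/5, 4]))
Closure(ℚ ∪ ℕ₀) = ℝ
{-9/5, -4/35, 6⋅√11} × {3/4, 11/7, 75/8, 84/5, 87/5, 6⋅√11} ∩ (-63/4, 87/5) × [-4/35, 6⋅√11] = {-9/5, -4/35} × {3/4, 11/7, 75/8, 84/5, 87/5, 6⋅√11}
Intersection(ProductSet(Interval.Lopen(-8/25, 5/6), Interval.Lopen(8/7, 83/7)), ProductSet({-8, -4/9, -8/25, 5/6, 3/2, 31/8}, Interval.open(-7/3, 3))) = ProductSet({5/6}, Interval.open(8/7, 3))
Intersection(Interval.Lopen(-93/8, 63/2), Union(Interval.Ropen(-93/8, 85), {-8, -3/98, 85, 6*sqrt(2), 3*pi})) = Interval.Lopen(-93/8, 63/2)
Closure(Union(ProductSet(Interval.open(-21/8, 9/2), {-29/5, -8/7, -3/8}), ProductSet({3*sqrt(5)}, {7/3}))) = Union(ProductSet({3*sqrt(5)}, {7/3}), ProductSet(Interval(-21/8, 9/2), {-29/5, -8/7, -3/8}))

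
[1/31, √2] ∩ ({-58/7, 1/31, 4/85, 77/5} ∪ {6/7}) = {1/31, 4/85, 6/7}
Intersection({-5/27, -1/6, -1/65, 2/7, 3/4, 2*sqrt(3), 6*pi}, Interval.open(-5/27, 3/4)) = {-1/6, -1/65, 2/7}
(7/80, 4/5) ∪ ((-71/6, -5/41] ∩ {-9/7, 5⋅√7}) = {-9/7} ∪ (7/80, 4/5)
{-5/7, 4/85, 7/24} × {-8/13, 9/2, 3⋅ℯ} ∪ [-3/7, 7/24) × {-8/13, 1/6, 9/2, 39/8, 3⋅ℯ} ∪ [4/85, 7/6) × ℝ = ([4/85, 7/6) × ℝ) ∪ ({-5/7, 4/85, 7/24} × {-8/13, 9/2, 3⋅ℯ}) ∪ ([-3/7, 7/24) × {-8/13, 1/6, 9/2, 39/8, 3⋅ℯ})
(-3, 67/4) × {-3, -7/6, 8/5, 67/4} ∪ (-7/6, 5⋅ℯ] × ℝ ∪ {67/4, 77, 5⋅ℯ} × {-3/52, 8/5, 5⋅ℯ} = ((-7/6, 5⋅ℯ] × ℝ) ∪ ((-3, 67/4) × {-3, -7/6, 8/5, 67/4}) ∪ ({67/4, 77, 5⋅ℯ} × {-3/52, 8/5, 5⋅ℯ})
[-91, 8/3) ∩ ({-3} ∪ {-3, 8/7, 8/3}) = {-3, 8/7}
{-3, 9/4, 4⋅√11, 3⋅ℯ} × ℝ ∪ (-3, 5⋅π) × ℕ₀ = ((-3, 5⋅π) × ℕ₀) ∪ ({-3, 9/4, 4⋅√11, 3⋅ℯ} × ℝ)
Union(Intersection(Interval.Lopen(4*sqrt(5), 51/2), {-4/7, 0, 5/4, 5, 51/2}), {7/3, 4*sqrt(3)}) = {7/3, 51/2, 4*sqrt(3)}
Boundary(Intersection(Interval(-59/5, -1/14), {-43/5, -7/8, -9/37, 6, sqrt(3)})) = {-43/5, -7/8, -9/37}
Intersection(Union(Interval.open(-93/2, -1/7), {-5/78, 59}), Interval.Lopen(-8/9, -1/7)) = Interval.open(-8/9, -1/7)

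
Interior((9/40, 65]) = (9/40, 65)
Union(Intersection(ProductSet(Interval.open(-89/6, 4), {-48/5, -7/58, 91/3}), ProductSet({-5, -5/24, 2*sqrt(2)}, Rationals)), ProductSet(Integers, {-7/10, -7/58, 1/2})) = Union(ProductSet({-5, -5/24, 2*sqrt(2)}, {-48/5, -7/58, 91/3}), ProductSet(Integers, {-7/10, -7/58, 1/2}))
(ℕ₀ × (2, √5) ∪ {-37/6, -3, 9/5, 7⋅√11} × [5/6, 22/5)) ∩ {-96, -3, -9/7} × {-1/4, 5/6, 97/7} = {-3} × {5/6}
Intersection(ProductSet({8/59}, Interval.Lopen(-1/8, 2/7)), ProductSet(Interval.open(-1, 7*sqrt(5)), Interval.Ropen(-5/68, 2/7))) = ProductSet({8/59}, Interval.Ropen(-5/68, 2/7))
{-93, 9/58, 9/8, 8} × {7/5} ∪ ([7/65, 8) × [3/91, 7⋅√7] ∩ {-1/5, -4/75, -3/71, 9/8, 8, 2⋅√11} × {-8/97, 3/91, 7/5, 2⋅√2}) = ({-93, 9/58, 9/8, 8} × {7/5}) ∪ ({9/8, 2⋅√11} × {3/91, 7/5, 2⋅√2})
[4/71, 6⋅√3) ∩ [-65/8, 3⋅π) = [4/71, 3⋅π)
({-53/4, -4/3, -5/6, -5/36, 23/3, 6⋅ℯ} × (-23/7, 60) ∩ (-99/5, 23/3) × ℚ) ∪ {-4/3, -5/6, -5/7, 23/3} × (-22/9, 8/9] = ({-4/3, -5/6, -5/7, 23/3} × (-22/9, 8/9]) ∪ ({-53/4, -4/3, -5/6, -5/36} × (ℚ ∩ (-23/7, 60)))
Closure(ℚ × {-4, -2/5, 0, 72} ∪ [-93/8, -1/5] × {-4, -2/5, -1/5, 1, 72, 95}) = (ℝ × {-4, -2/5, 0, 72}) ∪ ([-93/8, -1/5] × {-4, -2/5, -1/5, 1, 72, 95})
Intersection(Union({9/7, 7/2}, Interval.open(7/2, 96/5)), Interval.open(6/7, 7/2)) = {9/7}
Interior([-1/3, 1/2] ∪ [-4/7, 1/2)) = (-4/7, 1/2)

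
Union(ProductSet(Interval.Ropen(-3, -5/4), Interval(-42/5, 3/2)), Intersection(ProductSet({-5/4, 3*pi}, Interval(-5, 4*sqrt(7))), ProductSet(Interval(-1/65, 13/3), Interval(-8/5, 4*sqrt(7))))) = ProductSet(Interval.Ropen(-3, -5/4), Interval(-42/5, 3/2))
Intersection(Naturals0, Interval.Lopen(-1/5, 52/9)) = Range(0, 6, 1)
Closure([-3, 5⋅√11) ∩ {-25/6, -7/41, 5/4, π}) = {-7/41, 5/4, π}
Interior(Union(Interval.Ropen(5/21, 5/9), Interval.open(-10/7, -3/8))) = Union(Interval.open(-10/7, -3/8), Interval.open(5/21, 5/9))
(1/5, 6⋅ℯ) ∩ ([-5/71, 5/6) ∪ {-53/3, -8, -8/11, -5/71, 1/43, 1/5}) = (1/5, 5/6)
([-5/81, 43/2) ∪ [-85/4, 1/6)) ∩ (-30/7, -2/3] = (-30/7, -2/3]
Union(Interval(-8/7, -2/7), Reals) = Interval(-oo, oo)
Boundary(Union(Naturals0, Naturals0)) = Naturals0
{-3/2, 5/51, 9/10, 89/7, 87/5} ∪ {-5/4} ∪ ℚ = ℚ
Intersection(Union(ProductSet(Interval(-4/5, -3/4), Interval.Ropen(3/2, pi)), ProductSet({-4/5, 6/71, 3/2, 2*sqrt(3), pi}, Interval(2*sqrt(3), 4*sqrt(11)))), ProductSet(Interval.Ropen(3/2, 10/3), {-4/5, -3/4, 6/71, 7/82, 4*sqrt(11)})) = ProductSet({3/2, pi}, {4*sqrt(11)})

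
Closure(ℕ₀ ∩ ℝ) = ℕ₀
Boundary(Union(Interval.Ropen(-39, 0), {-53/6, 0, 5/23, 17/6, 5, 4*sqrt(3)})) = {-39, 0, 5/23, 17/6, 5, 4*sqrt(3)}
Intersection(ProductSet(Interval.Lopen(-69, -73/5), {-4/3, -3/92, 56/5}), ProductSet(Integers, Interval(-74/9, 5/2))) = ProductSet(Range(-68, -14, 1), {-4/3, -3/92})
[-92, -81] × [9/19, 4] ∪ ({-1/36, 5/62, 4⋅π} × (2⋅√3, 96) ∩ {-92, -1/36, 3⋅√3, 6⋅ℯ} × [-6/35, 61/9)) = ([-92, -81] × [9/19, 4]) ∪ ({-1/36} × (2⋅√3, 61/9))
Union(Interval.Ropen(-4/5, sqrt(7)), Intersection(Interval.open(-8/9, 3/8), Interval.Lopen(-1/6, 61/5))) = Interval.Ropen(-4/5, sqrt(7))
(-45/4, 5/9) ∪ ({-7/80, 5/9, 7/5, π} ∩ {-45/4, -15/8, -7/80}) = (-45/4, 5/9)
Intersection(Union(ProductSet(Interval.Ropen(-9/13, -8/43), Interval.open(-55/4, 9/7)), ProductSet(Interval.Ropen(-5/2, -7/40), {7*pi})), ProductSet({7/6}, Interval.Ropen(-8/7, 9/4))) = EmptySet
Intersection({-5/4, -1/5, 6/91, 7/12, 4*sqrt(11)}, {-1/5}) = {-1/5}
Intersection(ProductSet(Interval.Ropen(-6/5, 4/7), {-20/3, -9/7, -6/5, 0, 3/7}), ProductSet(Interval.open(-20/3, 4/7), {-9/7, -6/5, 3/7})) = ProductSet(Interval.Ropen(-6/5, 4/7), {-9/7, -6/5, 3/7})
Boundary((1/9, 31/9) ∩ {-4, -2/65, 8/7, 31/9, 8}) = {8/7}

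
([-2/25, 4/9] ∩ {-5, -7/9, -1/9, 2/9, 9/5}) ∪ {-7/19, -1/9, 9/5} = {-7/19, -1/9, 2/9, 9/5}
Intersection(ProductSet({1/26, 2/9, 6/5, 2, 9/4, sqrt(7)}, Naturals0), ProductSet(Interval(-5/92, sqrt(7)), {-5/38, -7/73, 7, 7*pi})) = ProductSet({1/26, 2/9, 6/5, 2, 9/4, sqrt(7)}, {7})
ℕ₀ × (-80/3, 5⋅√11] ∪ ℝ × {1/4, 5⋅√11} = (ℝ × {1/4, 5⋅√11}) ∪ (ℕ₀ × (-80/3, 5⋅√11])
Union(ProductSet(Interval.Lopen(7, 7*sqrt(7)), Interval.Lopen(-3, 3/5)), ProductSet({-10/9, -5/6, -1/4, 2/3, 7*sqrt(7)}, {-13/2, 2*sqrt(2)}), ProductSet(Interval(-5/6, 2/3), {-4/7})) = Union(ProductSet({-10/9, -5/6, -1/4, 2/3, 7*sqrt(7)}, {-13/2, 2*sqrt(2)}), ProductSet(Interval(-5/6, 2/3), {-4/7}), ProductSet(Interval.Lopen(7, 7*sqrt(7)), Interval.Lopen(-3, 3/5)))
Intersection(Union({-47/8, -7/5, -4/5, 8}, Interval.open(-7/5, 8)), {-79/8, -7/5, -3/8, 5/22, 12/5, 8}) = {-7/5, -3/8, 5/22, 12/5, 8}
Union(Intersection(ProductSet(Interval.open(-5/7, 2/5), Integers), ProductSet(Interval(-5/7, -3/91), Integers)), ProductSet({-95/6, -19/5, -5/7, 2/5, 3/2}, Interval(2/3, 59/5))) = Union(ProductSet({-95/6, -19/5, -5/7, 2/5, 3/2}, Interval(2/3, 59/5)), ProductSet(Interval.Lopen(-5/7, -3/91), Integers))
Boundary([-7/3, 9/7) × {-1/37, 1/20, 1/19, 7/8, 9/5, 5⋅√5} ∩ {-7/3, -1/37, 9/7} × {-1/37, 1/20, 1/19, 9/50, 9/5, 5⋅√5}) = {-7/3, -1/37} × {-1/37, 1/20, 1/19, 9/5, 5⋅√5}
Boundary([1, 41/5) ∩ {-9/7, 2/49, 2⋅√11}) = {2⋅√11}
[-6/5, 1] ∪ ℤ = ℤ ∪ [-6/5, 1]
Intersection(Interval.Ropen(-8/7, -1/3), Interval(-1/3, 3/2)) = EmptySet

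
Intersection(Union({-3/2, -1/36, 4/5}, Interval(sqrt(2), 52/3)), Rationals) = Union({-3/2, -1/36, 4/5}, Intersection(Interval(sqrt(2), 52/3), Rationals))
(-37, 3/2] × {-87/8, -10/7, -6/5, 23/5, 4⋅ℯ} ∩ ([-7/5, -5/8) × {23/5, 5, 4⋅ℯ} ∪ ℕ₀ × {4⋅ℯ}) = ({0, 1} × {4⋅ℯ}) ∪ ([-7/5, -5/8) × {23/5, 4⋅ℯ})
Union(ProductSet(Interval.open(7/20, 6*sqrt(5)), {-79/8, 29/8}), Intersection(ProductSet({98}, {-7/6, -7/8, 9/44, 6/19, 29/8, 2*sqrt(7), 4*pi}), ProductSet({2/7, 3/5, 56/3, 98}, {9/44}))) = Union(ProductSet({98}, {9/44}), ProductSet(Interval.open(7/20, 6*sqrt(5)), {-79/8, 29/8}))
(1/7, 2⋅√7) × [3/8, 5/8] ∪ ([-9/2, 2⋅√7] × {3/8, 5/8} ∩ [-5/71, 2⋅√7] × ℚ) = ([-5/71, 2⋅√7] × {3/8, 5/8}) ∪ ((1/7, 2⋅√7) × [3/8, 5/8])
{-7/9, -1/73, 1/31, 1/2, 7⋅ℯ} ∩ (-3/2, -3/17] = {-7/9}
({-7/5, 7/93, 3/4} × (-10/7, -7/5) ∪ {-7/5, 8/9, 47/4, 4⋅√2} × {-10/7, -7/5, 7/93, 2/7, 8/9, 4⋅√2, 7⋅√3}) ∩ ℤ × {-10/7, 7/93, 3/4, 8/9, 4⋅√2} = ∅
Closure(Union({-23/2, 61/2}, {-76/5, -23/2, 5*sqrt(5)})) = {-76/5, -23/2, 61/2, 5*sqrt(5)}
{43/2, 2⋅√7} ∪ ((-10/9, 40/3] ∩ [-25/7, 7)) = (-10/9, 7) ∪ {43/2}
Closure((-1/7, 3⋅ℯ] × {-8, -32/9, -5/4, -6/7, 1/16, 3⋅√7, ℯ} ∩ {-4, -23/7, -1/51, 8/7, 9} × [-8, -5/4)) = {-1/51, 8/7} × {-8, -32/9}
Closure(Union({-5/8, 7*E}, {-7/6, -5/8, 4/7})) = {-7/6, -5/8, 4/7, 7*E}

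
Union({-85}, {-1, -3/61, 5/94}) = {-85, -1, -3/61, 5/94}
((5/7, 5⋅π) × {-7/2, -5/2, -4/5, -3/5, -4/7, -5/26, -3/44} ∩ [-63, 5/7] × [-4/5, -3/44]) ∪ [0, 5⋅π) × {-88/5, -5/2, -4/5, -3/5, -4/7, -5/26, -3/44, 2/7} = [0, 5⋅π) × {-88/5, -5/2, -4/5, -3/5, -4/7, -5/26, -3/44, 2/7}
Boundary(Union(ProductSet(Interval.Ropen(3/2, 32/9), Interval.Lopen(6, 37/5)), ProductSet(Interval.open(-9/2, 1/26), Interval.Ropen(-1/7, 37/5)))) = Union(ProductSet({-9/2, 1/26}, Interval(-1/7, 37/5)), ProductSet({3/2, 32/9}, Interval(6, 37/5)), ProductSet(Interval(-9/2, 1/26), {-1/7, 37/5}), ProductSet(Interval(3/2, 32/9), {6, 37/5}))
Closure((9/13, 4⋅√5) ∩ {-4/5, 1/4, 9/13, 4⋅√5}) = ∅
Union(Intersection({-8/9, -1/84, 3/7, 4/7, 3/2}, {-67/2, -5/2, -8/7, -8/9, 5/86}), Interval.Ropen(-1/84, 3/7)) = Union({-8/9}, Interval.Ropen(-1/84, 3/7))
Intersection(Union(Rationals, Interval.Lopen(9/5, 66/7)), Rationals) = Union(Intersection(Interval(9/5, 66/7), Rationals), Rationals)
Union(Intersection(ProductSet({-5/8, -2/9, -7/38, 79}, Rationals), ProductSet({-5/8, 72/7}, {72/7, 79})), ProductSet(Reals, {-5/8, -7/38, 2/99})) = Union(ProductSet({-5/8}, {72/7, 79}), ProductSet(Reals, {-5/8, -7/38, 2/99}))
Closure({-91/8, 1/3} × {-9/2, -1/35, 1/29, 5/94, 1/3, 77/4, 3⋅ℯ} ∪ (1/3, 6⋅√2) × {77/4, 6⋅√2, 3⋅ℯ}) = ({-91/8, 1/3} × {-9/2, -1/35, 1/29, 5/94, 1/3, 77/4, 3⋅ℯ}) ∪ ([1/3, 6⋅√2] × {77/4, 6⋅√2, 3⋅ℯ})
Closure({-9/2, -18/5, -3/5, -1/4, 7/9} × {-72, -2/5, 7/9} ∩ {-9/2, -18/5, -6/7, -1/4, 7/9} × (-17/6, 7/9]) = {-9/2, -18/5, -1/4, 7/9} × {-2/5, 7/9}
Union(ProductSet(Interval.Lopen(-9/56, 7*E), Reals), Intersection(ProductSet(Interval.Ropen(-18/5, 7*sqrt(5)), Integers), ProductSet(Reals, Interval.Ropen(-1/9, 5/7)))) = Union(ProductSet(Interval.Ropen(-18/5, 7*sqrt(5)), Range(0, 1, 1)), ProductSet(Interval.Lopen(-9/56, 7*E), Reals))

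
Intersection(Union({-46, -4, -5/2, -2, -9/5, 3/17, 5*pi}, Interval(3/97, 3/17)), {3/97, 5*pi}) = {3/97, 5*pi}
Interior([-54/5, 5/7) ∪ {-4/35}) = (-54/5, 5/7)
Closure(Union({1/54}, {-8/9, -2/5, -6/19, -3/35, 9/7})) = {-8/9, -2/5, -6/19, -3/35, 1/54, 9/7}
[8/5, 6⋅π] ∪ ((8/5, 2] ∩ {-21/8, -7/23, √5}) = [8/5, 6⋅π]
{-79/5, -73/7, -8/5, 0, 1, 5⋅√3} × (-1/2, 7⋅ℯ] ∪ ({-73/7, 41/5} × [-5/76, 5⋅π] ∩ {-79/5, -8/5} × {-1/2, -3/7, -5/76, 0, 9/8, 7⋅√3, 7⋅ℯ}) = {-79/5, -73/7, -8/5, 0, 1, 5⋅√3} × (-1/2, 7⋅ℯ]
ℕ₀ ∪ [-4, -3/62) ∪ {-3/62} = [-4, -3/62] ∪ ℕ₀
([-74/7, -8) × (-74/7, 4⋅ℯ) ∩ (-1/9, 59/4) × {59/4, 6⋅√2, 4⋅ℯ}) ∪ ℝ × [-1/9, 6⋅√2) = ℝ × [-1/9, 6⋅√2)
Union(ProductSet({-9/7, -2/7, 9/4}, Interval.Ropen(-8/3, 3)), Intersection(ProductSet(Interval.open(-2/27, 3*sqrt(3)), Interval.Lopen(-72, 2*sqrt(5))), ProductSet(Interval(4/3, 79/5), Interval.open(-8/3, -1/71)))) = Union(ProductSet({-9/7, -2/7, 9/4}, Interval.Ropen(-8/3, 3)), ProductSet(Interval.Ropen(4/3, 3*sqrt(3)), Interval.open(-8/3, -1/71)))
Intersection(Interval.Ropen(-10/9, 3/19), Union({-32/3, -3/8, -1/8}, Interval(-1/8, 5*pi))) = Union({-3/8}, Interval.Ropen(-1/8, 3/19))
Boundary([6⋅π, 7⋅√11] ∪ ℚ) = (-∞, 6⋅π] ∪ [7⋅√11, ∞)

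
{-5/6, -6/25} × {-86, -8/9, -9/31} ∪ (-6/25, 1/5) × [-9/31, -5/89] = ({-5/6, -6/25} × {-86, -8/9, -9/31}) ∪ ((-6/25, 1/5) × [-9/31, -5/89])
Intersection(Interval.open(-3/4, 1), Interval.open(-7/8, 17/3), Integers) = Range(0, 1, 1)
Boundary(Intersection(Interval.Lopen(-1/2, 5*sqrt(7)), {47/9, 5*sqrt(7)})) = {47/9, 5*sqrt(7)}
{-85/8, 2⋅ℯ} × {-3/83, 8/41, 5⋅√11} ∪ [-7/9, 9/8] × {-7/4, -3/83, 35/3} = ([-7/9, 9/8] × {-7/4, -3/83, 35/3}) ∪ ({-85/8, 2⋅ℯ} × {-3/83, 8/41, 5⋅√11})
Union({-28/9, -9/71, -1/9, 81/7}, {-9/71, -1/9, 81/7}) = {-28/9, -9/71, -1/9, 81/7}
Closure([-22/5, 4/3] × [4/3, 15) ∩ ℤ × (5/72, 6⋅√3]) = {-4, -3, …, 1} × [4/3, 6⋅√3]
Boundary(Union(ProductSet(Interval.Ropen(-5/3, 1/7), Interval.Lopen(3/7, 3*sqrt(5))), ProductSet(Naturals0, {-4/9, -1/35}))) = Union(ProductSet({-5/3, 1/7}, Interval(3/7, 3*sqrt(5))), ProductSet(Interval(-5/3, 1/7), {3/7, 3*sqrt(5)}), ProductSet(Naturals0, {-4/9, -1/35}))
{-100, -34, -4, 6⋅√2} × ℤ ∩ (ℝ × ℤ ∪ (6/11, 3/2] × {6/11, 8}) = {-100, -34, -4, 6⋅√2} × ℤ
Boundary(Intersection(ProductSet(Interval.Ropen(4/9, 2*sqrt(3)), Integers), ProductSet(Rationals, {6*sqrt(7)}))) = EmptySet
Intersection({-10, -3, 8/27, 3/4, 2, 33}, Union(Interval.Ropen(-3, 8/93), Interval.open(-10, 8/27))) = {-3}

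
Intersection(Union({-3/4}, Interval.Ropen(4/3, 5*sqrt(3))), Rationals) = Union({-3/4}, Intersection(Interval.Ropen(4/3, 5*sqrt(3)), Rationals))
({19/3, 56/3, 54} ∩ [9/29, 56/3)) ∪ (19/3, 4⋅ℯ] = [19/3, 4⋅ℯ]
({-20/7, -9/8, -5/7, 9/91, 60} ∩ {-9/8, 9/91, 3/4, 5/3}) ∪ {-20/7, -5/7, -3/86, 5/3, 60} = {-20/7, -9/8, -5/7, -3/86, 9/91, 5/3, 60}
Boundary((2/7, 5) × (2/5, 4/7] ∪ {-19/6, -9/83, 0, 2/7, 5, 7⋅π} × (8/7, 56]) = ({2/7, 5} × [2/5, 4/7]) ∪ ([2/7, 5] × {2/5, 4/7}) ∪ ({-19/6, -9/83, 0, 2/7, 5, 7⋅π} × [8/7, 56])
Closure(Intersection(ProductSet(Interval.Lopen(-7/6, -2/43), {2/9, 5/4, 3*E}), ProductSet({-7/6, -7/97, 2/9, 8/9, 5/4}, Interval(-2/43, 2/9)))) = ProductSet({-7/97}, {2/9})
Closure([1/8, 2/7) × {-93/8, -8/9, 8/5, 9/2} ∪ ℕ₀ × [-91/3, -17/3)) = (ℕ₀ × [-91/3, -17/3]) ∪ ([1/8, 2/7] × {-93/8, -8/9, 8/5, 9/2})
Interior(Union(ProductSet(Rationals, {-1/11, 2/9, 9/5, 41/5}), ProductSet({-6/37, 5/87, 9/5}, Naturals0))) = EmptySet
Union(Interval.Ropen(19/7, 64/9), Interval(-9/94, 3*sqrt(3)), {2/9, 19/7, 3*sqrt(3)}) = Interval.Ropen(-9/94, 64/9)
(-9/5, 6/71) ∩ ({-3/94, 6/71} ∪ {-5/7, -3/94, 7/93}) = {-5/7, -3/94, 7/93}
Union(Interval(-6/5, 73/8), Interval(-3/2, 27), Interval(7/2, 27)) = Interval(-3/2, 27)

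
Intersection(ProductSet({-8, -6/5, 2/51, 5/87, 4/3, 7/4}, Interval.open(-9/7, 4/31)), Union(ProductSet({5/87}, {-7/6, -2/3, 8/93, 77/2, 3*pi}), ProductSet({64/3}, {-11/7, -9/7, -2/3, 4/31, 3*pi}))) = ProductSet({5/87}, {-7/6, -2/3, 8/93})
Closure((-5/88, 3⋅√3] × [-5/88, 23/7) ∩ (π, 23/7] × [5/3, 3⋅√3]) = ({23/7, π} × [5/3, 23/7]) ∪ ([π, 23/7] × {5/3, 23/7}) ∪ ((π, 23/7] × [5/3, 23/7))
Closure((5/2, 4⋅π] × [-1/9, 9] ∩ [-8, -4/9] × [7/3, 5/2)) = ∅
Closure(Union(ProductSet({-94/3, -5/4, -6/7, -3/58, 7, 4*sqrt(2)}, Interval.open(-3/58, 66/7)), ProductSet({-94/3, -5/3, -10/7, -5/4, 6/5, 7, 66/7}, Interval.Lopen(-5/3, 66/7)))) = Union(ProductSet({-94/3, -5/4, -6/7, -3/58, 7, 4*sqrt(2)}, Interval(-3/58, 66/7)), ProductSet({-94/3, -5/3, -10/7, -5/4, 6/5, 7, 66/7}, Interval(-5/3, 66/7)))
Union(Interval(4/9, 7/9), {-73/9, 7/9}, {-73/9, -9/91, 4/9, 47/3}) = Union({-73/9, -9/91, 47/3}, Interval(4/9, 7/9))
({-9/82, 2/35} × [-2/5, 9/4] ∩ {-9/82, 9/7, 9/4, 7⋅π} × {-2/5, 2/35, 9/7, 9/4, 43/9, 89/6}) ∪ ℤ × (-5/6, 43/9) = (ℤ × (-5/6, 43/9)) ∪ ({-9/82} × {-2/5, 2/35, 9/7, 9/4})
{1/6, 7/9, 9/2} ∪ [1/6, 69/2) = [1/6, 69/2)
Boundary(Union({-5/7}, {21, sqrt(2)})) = {-5/7, 21, sqrt(2)}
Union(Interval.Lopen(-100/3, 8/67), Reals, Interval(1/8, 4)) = Interval(-oo, oo)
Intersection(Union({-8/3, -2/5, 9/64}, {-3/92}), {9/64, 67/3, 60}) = {9/64}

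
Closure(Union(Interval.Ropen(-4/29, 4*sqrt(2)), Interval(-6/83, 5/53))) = Interval(-4/29, 4*sqrt(2))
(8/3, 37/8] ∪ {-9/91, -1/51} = {-9/91, -1/51} ∪ (8/3, 37/8]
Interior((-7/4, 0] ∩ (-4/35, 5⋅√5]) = (-4/35, 0)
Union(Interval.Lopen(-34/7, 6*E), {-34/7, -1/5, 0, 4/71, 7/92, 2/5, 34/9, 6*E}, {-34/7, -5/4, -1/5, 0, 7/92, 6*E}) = Interval(-34/7, 6*E)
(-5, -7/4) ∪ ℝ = (-∞, ∞)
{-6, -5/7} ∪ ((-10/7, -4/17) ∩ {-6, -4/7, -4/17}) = {-6, -5/7, -4/7}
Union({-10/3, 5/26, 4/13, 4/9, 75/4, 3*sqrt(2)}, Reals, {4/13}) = Reals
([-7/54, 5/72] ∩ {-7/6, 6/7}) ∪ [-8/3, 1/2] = [-8/3, 1/2]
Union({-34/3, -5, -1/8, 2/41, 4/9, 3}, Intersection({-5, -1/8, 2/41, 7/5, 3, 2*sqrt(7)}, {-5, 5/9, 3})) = {-34/3, -5, -1/8, 2/41, 4/9, 3}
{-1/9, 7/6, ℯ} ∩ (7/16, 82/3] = {7/6, ℯ}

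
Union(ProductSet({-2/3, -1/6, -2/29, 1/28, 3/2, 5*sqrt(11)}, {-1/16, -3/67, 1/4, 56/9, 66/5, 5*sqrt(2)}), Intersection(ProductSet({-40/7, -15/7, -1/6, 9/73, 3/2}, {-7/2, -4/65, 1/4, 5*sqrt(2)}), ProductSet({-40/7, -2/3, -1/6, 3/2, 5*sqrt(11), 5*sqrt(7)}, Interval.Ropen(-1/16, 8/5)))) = Union(ProductSet({-40/7, -1/6, 3/2}, {-4/65, 1/4}), ProductSet({-2/3, -1/6, -2/29, 1/28, 3/2, 5*sqrt(11)}, {-1/16, -3/67, 1/4, 56/9, 66/5, 5*sqrt(2)}))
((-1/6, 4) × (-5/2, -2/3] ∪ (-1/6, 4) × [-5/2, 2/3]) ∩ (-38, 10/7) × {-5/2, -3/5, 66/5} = (-1/6, 10/7) × {-5/2, -3/5}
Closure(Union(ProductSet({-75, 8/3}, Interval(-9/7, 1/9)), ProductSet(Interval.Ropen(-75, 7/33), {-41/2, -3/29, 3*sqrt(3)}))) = Union(ProductSet({-75, 8/3}, Interval(-9/7, 1/9)), ProductSet(Interval(-75, 7/33), {-41/2, -3/29, 3*sqrt(3)}))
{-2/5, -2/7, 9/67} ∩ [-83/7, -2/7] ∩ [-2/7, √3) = {-2/7}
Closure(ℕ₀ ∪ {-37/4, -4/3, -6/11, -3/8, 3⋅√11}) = {-37/4, -4/3, -6/11, -3/8, 3⋅√11} ∪ ℕ₀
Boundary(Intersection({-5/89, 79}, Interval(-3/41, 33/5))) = {-5/89}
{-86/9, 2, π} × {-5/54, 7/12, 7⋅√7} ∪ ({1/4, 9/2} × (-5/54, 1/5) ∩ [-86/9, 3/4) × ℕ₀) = ({1/4} × {0}) ∪ ({-86/9, 2, π} × {-5/54, 7/12, 7⋅√7})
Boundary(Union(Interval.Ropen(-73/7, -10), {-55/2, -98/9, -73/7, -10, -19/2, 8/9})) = {-55/2, -98/9, -73/7, -10, -19/2, 8/9}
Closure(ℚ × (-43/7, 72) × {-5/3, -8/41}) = ℝ × [-43/7, 72] × {-5/3, -8/41}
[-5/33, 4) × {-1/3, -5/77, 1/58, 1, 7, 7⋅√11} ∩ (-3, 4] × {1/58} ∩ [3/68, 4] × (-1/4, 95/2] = [3/68, 4) × {1/58}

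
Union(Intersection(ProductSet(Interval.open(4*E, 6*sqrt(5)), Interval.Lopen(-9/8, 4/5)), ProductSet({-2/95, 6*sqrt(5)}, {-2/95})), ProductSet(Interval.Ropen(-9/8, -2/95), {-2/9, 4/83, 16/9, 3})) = ProductSet(Interval.Ropen(-9/8, -2/95), {-2/9, 4/83, 16/9, 3})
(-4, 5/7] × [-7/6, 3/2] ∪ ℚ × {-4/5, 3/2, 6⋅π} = (ℚ × {-4/5, 3/2, 6⋅π}) ∪ ((-4, 5/7] × [-7/6, 3/2])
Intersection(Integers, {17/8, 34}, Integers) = {34}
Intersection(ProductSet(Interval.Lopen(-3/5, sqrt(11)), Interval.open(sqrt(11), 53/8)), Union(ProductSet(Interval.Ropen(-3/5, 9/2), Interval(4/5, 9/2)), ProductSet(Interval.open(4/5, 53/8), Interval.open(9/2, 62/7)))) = Union(ProductSet(Interval.Lopen(-3/5, sqrt(11)), Interval.Lopen(sqrt(11), 9/2)), ProductSet(Interval.Lopen(4/5, sqrt(11)), Interval.open(9/2, 53/8)))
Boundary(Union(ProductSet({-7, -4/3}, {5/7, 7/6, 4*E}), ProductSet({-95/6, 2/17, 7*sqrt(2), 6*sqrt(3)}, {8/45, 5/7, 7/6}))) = Union(ProductSet({-7, -4/3}, {5/7, 7/6, 4*E}), ProductSet({-95/6, 2/17, 7*sqrt(2), 6*sqrt(3)}, {8/45, 5/7, 7/6}))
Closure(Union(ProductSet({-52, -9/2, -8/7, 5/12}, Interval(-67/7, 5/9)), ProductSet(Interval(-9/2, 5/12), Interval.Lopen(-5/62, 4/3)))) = Union(ProductSet({-52, -9/2, -8/7, 5/12}, Interval(-67/7, 5/9)), ProductSet(Interval(-9/2, 5/12), Interval(-5/62, 4/3)))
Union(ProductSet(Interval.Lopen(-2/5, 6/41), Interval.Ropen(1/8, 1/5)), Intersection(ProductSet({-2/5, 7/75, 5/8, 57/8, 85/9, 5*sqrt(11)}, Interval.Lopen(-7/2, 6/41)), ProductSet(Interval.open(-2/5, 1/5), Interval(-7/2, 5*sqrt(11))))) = Union(ProductSet({7/75}, Interval.Lopen(-7/2, 6/41)), ProductSet(Interval.Lopen(-2/5, 6/41), Interval.Ropen(1/8, 1/5)))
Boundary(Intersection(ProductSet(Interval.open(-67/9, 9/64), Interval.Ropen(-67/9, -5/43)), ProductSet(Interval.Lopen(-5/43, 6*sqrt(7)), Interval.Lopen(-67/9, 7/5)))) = Union(ProductSet({-5/43, 9/64}, Interval(-67/9, -5/43)), ProductSet(Interval(-5/43, 9/64), {-67/9, -5/43}))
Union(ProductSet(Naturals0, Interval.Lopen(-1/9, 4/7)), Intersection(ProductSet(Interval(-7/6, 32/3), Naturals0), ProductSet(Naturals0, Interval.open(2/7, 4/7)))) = ProductSet(Naturals0, Interval.Lopen(-1/9, 4/7))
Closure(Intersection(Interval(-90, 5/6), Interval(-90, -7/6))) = Interval(-90, -7/6)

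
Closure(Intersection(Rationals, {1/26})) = {1/26}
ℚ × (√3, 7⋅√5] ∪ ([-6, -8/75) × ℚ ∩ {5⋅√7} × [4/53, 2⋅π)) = ℚ × (√3, 7⋅√5]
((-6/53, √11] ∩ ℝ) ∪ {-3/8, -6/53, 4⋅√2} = {-3/8, 4⋅√2} ∪ [-6/53, √11]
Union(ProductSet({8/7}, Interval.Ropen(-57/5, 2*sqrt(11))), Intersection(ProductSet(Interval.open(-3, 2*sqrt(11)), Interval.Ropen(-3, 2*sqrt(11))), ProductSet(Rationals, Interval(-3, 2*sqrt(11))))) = Union(ProductSet({8/7}, Interval.Ropen(-57/5, 2*sqrt(11))), ProductSet(Intersection(Interval.open(-3, 2*sqrt(11)), Rationals), Interval.Ropen(-3, 2*sqrt(11))))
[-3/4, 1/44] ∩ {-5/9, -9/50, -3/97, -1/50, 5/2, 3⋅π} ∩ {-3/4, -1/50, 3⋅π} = {-1/50}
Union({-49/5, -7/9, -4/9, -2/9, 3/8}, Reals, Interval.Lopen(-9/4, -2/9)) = Interval(-oo, oo)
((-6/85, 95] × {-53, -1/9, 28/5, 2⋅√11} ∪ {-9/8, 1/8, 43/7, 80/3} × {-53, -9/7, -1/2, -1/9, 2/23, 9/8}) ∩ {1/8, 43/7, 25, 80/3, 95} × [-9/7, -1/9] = ({1/8, 43/7, 80/3} × {-9/7, -1/2, -1/9}) ∪ ({1/8, 43/7, 25, 80/3, 95} × {-1/9})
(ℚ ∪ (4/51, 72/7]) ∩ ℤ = ℤ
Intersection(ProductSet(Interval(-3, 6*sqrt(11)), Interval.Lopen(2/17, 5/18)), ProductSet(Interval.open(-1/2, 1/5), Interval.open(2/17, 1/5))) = ProductSet(Interval.open(-1/2, 1/5), Interval.open(2/17, 1/5))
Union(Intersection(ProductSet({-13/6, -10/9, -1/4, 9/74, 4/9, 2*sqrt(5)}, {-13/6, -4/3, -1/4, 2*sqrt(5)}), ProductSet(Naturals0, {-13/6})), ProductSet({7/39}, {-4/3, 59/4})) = ProductSet({7/39}, {-4/3, 59/4})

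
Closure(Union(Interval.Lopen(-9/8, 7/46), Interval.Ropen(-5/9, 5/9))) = Interval(-9/8, 5/9)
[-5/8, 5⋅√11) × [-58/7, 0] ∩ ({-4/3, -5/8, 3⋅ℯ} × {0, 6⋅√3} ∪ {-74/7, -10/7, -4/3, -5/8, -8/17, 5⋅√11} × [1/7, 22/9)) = {-5/8, 3⋅ℯ} × {0}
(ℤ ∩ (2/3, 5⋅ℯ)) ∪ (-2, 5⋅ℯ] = (-2, 5⋅ℯ] ∪ {1, 2, …, 13}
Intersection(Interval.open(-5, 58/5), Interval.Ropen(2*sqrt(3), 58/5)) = Interval.Ropen(2*sqrt(3), 58/5)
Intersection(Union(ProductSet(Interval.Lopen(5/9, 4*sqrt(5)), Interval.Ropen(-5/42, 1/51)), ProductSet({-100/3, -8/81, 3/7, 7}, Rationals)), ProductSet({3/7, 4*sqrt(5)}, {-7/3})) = ProductSet({3/7}, {-7/3})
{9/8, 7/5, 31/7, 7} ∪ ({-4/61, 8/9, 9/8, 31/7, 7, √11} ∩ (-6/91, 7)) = {-4/61, 8/9, 9/8, 7/5, 31/7, 7, √11}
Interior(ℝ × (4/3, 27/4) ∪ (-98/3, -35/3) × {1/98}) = ℝ × (4/3, 27/4)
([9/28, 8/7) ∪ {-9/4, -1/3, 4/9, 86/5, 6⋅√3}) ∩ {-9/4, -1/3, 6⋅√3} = {-9/4, -1/3, 6⋅√3}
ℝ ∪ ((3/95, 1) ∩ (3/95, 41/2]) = (-∞, ∞)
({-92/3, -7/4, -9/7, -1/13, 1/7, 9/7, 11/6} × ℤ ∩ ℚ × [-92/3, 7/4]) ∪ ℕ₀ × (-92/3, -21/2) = (ℕ₀ × (-92/3, -21/2)) ∪ ({-92/3, -7/4, -9/7, -1/13, 1/7, 9/7, 11/6} × {-30, -29, …, 1})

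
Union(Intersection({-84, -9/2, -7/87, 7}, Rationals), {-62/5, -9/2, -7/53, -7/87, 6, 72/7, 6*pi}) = {-84, -62/5, -9/2, -7/53, -7/87, 6, 7, 72/7, 6*pi}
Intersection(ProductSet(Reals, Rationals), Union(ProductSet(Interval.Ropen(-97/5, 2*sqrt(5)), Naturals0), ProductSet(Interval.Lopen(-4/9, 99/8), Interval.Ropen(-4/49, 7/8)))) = Union(ProductSet(Interval.Ropen(-97/5, 2*sqrt(5)), Naturals0), ProductSet(Interval.Lopen(-4/9, 99/8), Intersection(Interval.Ropen(-4/49, 7/8), Rationals)))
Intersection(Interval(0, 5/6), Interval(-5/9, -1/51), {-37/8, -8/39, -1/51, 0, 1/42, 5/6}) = EmptySet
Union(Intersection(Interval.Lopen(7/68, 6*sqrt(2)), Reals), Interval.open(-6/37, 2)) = Interval.Lopen(-6/37, 6*sqrt(2))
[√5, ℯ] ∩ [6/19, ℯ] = [√5, ℯ]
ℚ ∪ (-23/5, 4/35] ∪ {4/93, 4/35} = ℚ ∪ [-23/5, 4/35]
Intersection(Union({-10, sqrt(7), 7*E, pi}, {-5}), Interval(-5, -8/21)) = {-5}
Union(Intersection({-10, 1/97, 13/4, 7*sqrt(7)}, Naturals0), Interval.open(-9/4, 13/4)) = Interval.open(-9/4, 13/4)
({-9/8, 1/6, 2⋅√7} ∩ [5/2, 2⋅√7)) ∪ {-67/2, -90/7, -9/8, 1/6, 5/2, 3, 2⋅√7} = {-67/2, -90/7, -9/8, 1/6, 5/2, 3, 2⋅√7}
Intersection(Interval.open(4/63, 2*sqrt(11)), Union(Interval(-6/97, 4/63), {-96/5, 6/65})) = {6/65}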